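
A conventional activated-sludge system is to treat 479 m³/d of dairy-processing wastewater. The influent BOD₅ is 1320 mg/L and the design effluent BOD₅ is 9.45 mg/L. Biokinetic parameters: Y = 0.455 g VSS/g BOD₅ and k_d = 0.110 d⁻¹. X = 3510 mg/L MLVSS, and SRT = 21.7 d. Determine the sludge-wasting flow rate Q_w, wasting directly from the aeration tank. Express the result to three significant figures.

Q_w ≈ 24.0 m³/d

Rearranging the biomass balance for a CMAS with decay, V = Y·Q·ΔS·θ_c / [X·(1+k_d θ_c)] = 0.455 × 479 × (1320 − 9.45) × 21.7 / [3510 × (1 + 0.110 × 21.7)] = 6.2×10^6 / 11888 = 521.4 m³.
With mixed-liquor wasting, θ_c = V/Q_w, so Q_w = V/θ_c = 521.4/21.7 = 24.03 m³/d.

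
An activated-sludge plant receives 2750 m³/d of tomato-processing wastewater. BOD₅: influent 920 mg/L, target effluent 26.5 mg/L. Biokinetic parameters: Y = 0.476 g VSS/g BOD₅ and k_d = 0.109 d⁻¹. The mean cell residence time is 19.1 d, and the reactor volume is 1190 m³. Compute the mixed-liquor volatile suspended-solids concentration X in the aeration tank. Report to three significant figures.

From V·X·(1 + k_d·θ_c) = Y·Q·(S₀ − S)·θ_c: X = 0.476 × 2750 × (920 − 26.5) × 19.1 / [1190 × (1 + 0.109 × 19.1)] = 6091 mg/L.

X ≈ 6090 mg/L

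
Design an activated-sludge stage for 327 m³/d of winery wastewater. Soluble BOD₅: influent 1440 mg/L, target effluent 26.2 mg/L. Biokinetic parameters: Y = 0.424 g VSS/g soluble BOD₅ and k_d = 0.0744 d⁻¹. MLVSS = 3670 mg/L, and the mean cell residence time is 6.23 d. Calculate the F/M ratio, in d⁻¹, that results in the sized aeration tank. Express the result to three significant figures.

F/M ≈ 0.564 d⁻¹

From the SRT design equation V = Y Q (S₀−S) θ_c / [X (1 + k_d θ_c)] = 0.424 × 327 × (1440 − 26.2) × 6.23 / [3670 × (1 + 0.0744 × 6.23)] = 1.22×10^6 / 5371 = 227.4 m³.
F/M = Q·S₀ / (V·X) = 327 × 1440 / (227.4 × 3670) = 0.5643 g soluble BOD₅·(g VSS·d)⁻¹.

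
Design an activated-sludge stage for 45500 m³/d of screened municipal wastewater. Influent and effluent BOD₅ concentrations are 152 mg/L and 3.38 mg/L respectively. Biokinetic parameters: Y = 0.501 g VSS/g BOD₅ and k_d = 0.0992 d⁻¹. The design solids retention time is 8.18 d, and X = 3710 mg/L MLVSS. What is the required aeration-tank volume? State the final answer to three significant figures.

Steady-state biomass mass balance: V·X·(1 + k_d·θ_c) = Y·Q·(S₀ − S)·θ_c, so V = 0.501 × 45500 × (152 − 3.38) × 8.18 / [3710 × (1 + 0.0992 × 8.18)] = 2.77×10^7 / 6721 = 4124 m³.

V ≈ 4120 m³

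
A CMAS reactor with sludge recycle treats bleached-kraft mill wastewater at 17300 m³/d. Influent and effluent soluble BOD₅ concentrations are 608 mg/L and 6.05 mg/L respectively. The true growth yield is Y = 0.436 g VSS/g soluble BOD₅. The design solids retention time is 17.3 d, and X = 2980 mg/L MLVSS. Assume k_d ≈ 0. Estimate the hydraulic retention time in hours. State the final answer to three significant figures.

With k_d = 0 the design equation reduces to V = Y Q (S₀−S) θ_c / X = 0.436 × 17300 × (608 − 6.05) × 17.3 / 2980 = 26359 m³.
τ = V/Q = 26359/17300 = 1.524 d, or 36.57 h.

τ ≈ 36.6 h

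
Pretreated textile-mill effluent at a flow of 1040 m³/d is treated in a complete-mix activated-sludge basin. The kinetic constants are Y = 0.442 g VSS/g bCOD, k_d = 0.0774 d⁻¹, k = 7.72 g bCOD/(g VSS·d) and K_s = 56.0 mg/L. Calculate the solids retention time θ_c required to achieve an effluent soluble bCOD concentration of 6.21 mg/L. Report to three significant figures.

Specific growth rate at S = 6.21 mg/L: μ = YkS/(K_s+S) = 0.442·7.72·6.21/(56.0+6.21) = 0.3406 d⁻¹.
Then 1/θ_c = μ − k_d = 0.3406 − 0.0774 = 0.2632 d⁻¹, giving θ_c = 3.799 d.

θ_c ≈ 3.80 d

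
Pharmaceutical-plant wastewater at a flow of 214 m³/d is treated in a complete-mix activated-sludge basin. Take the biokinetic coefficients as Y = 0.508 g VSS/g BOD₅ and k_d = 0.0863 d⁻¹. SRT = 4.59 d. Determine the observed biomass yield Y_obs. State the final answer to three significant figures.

Y_obs = Y / (1 + k_d θ_c) = 0.508 / (1 + 0.0863 × 4.59) = 0.508 / 1.396 = 0.3639.

Y_obs ≈ 0.364 g VSS/g BOD₅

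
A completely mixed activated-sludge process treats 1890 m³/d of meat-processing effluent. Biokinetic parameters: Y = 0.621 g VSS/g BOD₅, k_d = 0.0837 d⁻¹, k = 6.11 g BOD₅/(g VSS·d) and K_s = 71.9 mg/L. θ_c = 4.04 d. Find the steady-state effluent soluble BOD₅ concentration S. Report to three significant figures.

For a completely mixed reactor with recycle the Lawrence–McCarty relation gives S = K_s·(1 + k_d·θ_c) / [θ_c·(Y·k − k_d) − 1] = 71.9 × (1 + 0.0837 × 4.04) / [4.04 × (0.621 × 6.11 − 0.0837) − 1] = 96.21 / 13.99 = 6.877 mg/L.

S ≈ 6.88 mg/L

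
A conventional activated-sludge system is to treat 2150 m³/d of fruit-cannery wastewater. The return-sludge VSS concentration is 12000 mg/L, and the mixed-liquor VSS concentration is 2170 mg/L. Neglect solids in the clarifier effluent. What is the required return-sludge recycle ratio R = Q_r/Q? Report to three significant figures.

R ≈ 0.221

R = Q_r/Q = X/(X_r − X) = 2170 / (12000 − 2170) = 0.2208.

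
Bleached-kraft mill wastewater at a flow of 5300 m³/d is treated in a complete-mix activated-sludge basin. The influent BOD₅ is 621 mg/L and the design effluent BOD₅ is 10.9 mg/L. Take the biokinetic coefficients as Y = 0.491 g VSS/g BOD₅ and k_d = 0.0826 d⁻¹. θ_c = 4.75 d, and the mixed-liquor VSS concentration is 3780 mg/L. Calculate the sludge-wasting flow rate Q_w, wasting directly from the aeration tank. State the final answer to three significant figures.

From the SRT design equation V = Y Q (S₀−S) θ_c / [X (1 + k_d θ_c)] = 0.491 × 5300 × (621 − 10.9) × 4.75 / [3780 × (1 + 0.0826 × 4.75)] = 7.54×10^6 / 5263 = 1433 m³.
With mixed-liquor wasting, θ_c = V/Q_w, so Q_w = V/θ_c = 1433/4.75 = 301.7 m³/d.

Q_w ≈ 302 m³/d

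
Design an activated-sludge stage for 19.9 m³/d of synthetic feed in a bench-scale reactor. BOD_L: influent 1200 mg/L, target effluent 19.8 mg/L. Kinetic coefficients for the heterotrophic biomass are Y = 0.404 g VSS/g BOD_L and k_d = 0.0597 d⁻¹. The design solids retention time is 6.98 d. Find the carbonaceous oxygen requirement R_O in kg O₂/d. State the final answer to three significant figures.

R_O ≈ 14.0 kg O₂/d

Observed yield with endogenous decay: Y_obs = Y / (1 + k_d·θ_c) = 0.404 / (1 + 0.0597 × 6.98) = 0.404 / 1.417 = 0.2852 g VSS/g BOD_L.
Substrate removed = Q·(S₀ − S) = 19.9 m³/d × (1200 − 19.8) g/m³ = 2.35×10^4 g/d = 23.49 kg/d.
Net sludge production P_X = 0.2852 × 23.49 = 6.697 kg VSS/d.
R_O = Q·ΔS − 1.42 P_X = 23.49 − 9.510 = 13.98 kg O₂/d.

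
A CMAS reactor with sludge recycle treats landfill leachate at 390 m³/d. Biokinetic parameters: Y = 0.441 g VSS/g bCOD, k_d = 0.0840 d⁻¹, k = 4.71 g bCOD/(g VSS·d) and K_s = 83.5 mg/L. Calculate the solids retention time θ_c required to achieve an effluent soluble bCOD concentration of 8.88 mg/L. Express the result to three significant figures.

At the target effluent, Y k S/(K_s+S) = 0.441×4.71×8.88/92.38 = 0.1997 d⁻¹.
θ_c = 1/(μ − k_d) = 1/(0.1997 − 0.0840) = 1/0.1157 = 8.646 d.

θ_c ≈ 8.65 d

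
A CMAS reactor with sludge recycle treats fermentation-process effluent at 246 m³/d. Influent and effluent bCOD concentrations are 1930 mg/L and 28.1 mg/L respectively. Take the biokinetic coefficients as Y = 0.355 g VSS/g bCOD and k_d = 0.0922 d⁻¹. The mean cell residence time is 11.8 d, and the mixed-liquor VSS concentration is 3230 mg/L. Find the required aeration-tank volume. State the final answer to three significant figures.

Rearranging the biomass balance for a CMAS with decay, V = Y·Q·ΔS·θ_c / [X·(1+k_d θ_c)] = 0.355 × 246 × (1930 − 28.1) × 11.8 / [3230 × (1 + 0.0922 × 11.8)] = 1.96×10^6 / 6744 = 290.6 m³.

V ≈ 291 m³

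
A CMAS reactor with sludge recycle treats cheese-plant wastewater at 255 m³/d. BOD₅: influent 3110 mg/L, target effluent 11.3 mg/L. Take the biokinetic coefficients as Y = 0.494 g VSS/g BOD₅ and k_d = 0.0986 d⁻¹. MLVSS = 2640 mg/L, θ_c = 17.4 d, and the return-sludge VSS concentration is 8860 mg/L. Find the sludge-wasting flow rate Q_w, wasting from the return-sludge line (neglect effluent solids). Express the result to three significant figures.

Q_w ≈ 16.2 m³/d

Steady-state biomass mass balance: V·X·(1 + k_d·θ_c) = Y·Q·(S₀ − S)·θ_c, so V = 0.494 × 255 × (3110 − 11.3) × 17.4 / [2640 × (1 + 0.0986 × 17.4)] = 6.79×10^6 / 7169 = 947.4 m³.
θ_c = V·X/(Q_w·X_r) when wasting from the recycle, so Q_w = V·X/(θ_c·X_r) = 947.4 × 2640 / (17.4 × 8860) = 16.22 m³/d.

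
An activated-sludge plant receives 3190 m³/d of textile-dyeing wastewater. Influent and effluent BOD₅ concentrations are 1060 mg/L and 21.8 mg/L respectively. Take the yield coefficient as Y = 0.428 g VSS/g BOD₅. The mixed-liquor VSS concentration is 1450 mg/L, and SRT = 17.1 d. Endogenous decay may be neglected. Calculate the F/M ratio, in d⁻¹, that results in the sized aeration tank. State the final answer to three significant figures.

With k_d = 0 the design equation reduces to V = Y Q (S₀−S) θ_c / X = 0.428 × 3190 × (1060 − 21.8) × 17.1 / 1450 = 16716 m³.
F/M = applied load / biomass = Q·S₀/(V·X) = 3190 × 1060 / (16716 × 1450) = 0.1395 d⁻¹.

F/M ≈ 0.140 d⁻¹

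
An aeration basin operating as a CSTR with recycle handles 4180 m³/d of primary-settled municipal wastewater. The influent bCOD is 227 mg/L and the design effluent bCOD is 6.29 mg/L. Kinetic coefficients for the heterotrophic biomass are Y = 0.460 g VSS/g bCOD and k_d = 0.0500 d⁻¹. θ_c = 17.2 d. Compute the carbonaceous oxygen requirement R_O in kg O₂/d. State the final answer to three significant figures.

Y_obs = Y / (1 + k_d θ_c) = 0.460 / (1 + 0.0500 × 17.2) = 0.460 / 1.860 = 0.2473.
Q·(S₀ − S) = 4180 × (227 − 6.29) × 10⁻³ = 922.6 kg/d removed.
Biomass synthesised: P_X = Y_obs × 922.6 = 228.2 kg VSS/d.
R_O = Q·(S₀ − S) − 1.42·P_X = 922.6 − 1.42 × 228.2 = 598.6 kg O₂/d.

R_O ≈ 599 kg O₂/d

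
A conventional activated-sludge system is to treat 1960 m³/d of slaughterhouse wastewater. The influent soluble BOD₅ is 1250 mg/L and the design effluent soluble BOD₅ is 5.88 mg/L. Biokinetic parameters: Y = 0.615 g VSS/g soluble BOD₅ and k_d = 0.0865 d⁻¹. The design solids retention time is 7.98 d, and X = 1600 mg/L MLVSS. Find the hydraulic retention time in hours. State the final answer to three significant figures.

Rearranging the biomass balance for a CMAS with decay, V = Y·Q·ΔS·θ_c / [X·(1+k_d θ_c)] = 0.615 × 1960 × (1250 − 5.88) × 7.98 / [1600 × (1 + 0.0865 × 7.98)] = 1.2×10^7 / 2704 = 4425 m³.
HRT = V/Q = 4425 m³ / 1960 m³·d⁻¹ = 2.258 d × 24 = 54.18 h.

τ ≈ 54.2 h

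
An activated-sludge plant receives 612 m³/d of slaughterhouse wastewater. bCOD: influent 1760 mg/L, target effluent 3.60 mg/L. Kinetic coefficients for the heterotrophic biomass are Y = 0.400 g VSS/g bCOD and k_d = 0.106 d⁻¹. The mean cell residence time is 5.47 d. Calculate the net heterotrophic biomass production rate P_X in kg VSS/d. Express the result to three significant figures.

Y_obs = Y / (1 + k_d θ_c) = 0.400 / (1 + 0.106 × 5.47) = 0.400 / 1.580 = 0.2532.
ΔS = 1760 − 3.60 = 1756 mg/L, so the substrate removal rate is 612 × 1756/1000 = 1075 kg bCOD/d.
Biomass produced: P_X = Y_obs·Q·ΔS = 0.2532 × 1075 ≈ 272.2 kg VSS/d.

P_X ≈ 272 kg VSS/d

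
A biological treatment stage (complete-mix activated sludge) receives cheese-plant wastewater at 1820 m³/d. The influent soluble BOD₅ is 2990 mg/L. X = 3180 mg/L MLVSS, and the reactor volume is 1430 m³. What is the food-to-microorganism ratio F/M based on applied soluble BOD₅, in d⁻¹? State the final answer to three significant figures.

F/M = Q·S₀ / (V·X) = 1820 × 2990 / (1430 × 3180) = 1.197 g soluble BOD₅·(g VSS·d)⁻¹.

F/M ≈ 1.20 d⁻¹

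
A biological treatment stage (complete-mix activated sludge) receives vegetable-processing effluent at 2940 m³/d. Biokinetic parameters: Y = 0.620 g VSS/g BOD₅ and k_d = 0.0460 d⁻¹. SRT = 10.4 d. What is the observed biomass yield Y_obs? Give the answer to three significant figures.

Y_obs ≈ 0.419 g VSS/g BOD₅

The observed yield is Y_obs = Y/(1 + k_d·θ_c) = 0.620 / (1 + 0.0460 × 10.4) = 0.620 / 1.478 = 0.4194 g VSS per g BOD₅ removed.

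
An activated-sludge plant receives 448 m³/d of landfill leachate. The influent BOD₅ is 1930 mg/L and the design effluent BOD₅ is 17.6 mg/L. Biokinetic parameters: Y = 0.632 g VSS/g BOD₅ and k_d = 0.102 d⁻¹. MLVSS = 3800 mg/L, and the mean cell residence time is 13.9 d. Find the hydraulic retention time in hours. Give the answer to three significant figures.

τ ≈ 43.9 h

Rearranging the biomass balance for a CMAS with decay, V = Y·Q·ΔS·θ_c / [X·(1+k_d θ_c)] = 0.632 × 448 × (1930 − 17.6) × 13.9 / [3800 × (1 + 0.102 × 13.9)] = 7.53×10^6 / 9188 = 819.2 m³.
HRT = V/Q = 819.2 m³ / 448 m³·d⁻¹ = 1.829 d × 24 = 43.89 h.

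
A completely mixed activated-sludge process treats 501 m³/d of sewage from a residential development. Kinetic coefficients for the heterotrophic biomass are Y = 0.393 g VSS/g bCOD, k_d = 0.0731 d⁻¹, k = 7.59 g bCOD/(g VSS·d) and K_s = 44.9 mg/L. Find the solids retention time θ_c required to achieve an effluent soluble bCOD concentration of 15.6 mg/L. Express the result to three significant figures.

At the target effluent, Y k S/(K_s+S) = 0.393×7.59×15.6/60.50 = 0.7691 d⁻¹.
Then 1/θ_c = μ − k_d = 0.7691 − 0.0731 = 0.6960 d⁻¹, giving θ_c = 1.437 d.

θ_c ≈ 1.44 d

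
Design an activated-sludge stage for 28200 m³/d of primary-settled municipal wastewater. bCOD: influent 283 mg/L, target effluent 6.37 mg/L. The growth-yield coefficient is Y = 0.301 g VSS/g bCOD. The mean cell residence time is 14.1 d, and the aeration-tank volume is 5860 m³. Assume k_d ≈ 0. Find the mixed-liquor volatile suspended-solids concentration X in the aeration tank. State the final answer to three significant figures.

X ≈ 5650 mg/L

From V·X = Y·Q·(S₀ − S)·θ_c (decay neglected): X = 0.301 × 28200 × (283 − 6.37) × 14.1 / 5860 = 5650 mg/L.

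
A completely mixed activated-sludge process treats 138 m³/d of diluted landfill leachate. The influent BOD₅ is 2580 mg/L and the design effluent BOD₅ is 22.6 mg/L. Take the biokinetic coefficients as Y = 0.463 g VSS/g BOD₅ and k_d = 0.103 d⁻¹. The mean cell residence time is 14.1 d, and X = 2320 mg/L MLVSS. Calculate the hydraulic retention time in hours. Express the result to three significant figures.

τ ≈ 70.4 h

From the SRT design equation V = Y Q (S₀−S) θ_c / [X (1 + k_d θ_c)] = 0.463 × 138 × (2580 − 22.6) × 14.1 / [2320 × (1 + 0.103 × 14.1)] = 2.3×10^6 / 5689 = 405.0 m³.
τ = V/Q = 405.0/138 = 2.935 d, or 70.43 h.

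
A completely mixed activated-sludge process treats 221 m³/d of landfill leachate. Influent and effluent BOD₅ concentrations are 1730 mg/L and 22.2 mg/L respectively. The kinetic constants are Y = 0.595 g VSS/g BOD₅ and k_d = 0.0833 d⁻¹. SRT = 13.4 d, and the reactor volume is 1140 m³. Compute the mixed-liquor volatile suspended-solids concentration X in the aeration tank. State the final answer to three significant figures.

X ≈ 1250 mg/L

Solving the biomass balance for X: X = Y Q (S₀−S) θ_c / [V (1+k_d θ_c)] = 0.595 × 221 × (1730 − 22.2) × 13.4 / [1140 × (1 + 0.0833 × 13.4)] = 1247 mg/L.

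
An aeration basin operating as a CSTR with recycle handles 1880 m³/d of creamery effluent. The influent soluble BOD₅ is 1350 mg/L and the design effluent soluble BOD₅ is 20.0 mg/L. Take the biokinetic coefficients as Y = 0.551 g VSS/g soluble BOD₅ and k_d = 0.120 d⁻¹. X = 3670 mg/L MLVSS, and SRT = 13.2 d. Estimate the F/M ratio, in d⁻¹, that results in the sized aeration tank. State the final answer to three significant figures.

F/M ≈ 0.361 d⁻¹

Rearranging the biomass balance for a CMAS with decay, V = Y·Q·ΔS·θ_c / [X·(1+k_d θ_c)] = 0.551 × 1880 × (1350 − 20.0) × 13.2 / [3670 × (1 + 0.120 × 13.2)] = 1.82×10^7 / 9483 = 1918 m³.
F/M = Q·S₀ / (V·X) = 1880 × 1350 / (1918 × 3670) = 0.3606 g soluble BOD₅·(g VSS·d)⁻¹.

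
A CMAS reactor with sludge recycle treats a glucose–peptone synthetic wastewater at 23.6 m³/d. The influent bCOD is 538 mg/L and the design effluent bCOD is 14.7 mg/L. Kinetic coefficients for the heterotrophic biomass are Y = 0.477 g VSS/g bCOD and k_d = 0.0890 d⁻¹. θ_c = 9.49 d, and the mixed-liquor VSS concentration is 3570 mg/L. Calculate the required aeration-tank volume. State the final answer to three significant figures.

V ≈ 8.49 m³

From the SRT design equation V = Y Q (S₀−S) θ_c / [X (1 + k_d θ_c)] = 0.477 × 23.6 × (538 − 14.7) × 9.49 / [3570 × (1 + 0.0890 × 9.49)] = 5.59×10^4 / 6585 = 8.489 m³.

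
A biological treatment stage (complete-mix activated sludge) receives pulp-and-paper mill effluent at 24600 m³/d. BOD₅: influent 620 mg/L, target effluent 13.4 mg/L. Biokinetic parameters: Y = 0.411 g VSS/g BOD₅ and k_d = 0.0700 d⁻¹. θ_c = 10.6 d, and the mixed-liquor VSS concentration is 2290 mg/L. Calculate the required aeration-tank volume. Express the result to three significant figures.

V ≈ 16300 m³

Rearranging the biomass balance for a CMAS with decay, V = Y·Q·ΔS·θ_c / [X·(1+k_d θ_c)] = 0.411 × 24600 × (620 − 13.4) × 10.6 / [2290 × (1 + 0.0700 × 10.6)] = 6.5×10^7 / 3989 = 16297 m³.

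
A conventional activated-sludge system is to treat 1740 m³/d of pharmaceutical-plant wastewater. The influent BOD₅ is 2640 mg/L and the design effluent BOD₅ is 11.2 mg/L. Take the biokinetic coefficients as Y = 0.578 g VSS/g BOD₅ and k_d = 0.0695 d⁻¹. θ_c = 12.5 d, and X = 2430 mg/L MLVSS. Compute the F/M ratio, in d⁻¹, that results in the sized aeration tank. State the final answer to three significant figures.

F/M ≈ 0.260 d⁻¹

Steady-state biomass mass balance: V·X·(1 + k_d·θ_c) = Y·Q·(S₀ − S)·θ_c, so V = 0.578 × 1740 × (2640 − 11.2) × 12.5 / [2430 × (1 + 0.0695 × 12.5)] = 3.3×10^7 / 4541 = 7278 m³.
F/M = applied load / biomass = Q·S₀/(V·X) = 1740 × 2640 / (7278 × 2430) = 0.2598 d⁻¹.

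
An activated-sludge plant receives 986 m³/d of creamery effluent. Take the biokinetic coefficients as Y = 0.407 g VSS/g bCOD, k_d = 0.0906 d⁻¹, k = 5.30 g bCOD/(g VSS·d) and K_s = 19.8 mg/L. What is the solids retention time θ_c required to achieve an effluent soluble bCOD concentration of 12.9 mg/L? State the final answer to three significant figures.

θ_c ≈ 1.32 d

From 1/θ_c = Y·k·S/(K_s + S) − k_d: Y·k·S/(K_s+S) = 0.407 × 5.30 × 12.9 / (19.8 + 12.9) = 0.8510 d⁻¹.
1/θ_c = 0.8510 − 0.0906 = 0.7604 d⁻¹, so θ_c = 1.315 d.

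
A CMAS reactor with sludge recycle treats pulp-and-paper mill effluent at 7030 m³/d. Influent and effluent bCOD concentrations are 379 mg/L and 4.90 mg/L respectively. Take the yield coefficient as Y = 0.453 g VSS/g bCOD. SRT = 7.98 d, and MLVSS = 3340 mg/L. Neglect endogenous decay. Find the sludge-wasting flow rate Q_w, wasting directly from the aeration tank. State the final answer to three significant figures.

Q_w ≈ 357 m³/d

V·X = Y·Q·ΔS·θ_c gives V = 0.453 × 7030 × (379 − 4.90) × 7.98 / 3340 = 2846 m³.
With mixed-liquor wasting, θ_c = V/Q_w, so Q_w = V/θ_c = 2846/7.98 = 356.7 m³/d.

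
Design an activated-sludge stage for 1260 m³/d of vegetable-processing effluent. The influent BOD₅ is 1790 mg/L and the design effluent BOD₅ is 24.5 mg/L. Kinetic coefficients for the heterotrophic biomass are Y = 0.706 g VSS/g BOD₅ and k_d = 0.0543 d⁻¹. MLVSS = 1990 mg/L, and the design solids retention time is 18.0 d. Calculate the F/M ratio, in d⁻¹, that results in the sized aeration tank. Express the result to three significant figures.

F/M ≈ 0.158 d⁻¹

From the SRT design equation V = Y Q (S₀−S) θ_c / [X (1 + k_d θ_c)] = 0.706 × 1260 × (1790 − 24.5) × 18.0 / [1990 × (1 + 0.0543 × 18.0)] = 2.83×10^7 / 3935 = 7184 m³.
F/M = applied load / biomass = Q·S₀/(V·X) = 1260 × 1790 / (7184 × 1990) = 0.1578 d⁻¹.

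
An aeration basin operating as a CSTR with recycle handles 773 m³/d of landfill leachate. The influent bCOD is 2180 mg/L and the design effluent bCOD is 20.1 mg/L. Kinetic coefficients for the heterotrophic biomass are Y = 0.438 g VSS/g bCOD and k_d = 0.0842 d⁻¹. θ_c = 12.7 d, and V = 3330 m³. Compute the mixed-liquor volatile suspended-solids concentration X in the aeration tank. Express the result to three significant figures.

X = Y·Q·ΔS·θ_c / [V·(1 + k_d θ_c)] = 0.438 × 773 × (2180 − 20.1) × 12.7 / [3330 × (1 + 0.0842 × 12.7)] = 1348 mg/L.

X ≈ 1350 mg/L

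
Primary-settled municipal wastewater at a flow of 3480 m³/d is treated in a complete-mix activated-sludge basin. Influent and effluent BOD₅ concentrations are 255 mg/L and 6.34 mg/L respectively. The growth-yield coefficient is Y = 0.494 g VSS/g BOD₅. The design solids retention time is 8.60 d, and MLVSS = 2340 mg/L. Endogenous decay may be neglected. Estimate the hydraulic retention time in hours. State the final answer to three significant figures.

V·X = Y·Q·ΔS·θ_c gives V = 0.494 × 3480 × (255 − 6.34) × 8.60 / 2340 = 1571 m³.
Hydraulic retention time τ = V/Q = 1571 / 3480 = 0.4515 d = 10.83 h.

τ ≈ 10.8 h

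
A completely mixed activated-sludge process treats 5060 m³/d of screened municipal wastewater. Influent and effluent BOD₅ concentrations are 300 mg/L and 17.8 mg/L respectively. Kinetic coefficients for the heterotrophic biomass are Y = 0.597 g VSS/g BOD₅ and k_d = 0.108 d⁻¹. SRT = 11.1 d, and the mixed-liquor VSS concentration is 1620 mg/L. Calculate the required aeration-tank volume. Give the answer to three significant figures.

Rearranging the biomass balance for a CMAS with decay, V = Y·Q·ΔS·θ_c / [X·(1+k_d θ_c)] = 0.597 × 5060 × (300 − 17.8) × 11.1 / [1620 × (1 + 0.108 × 11.1)] = 9.46×10^6 / 3562 = 2656 m³.

V ≈ 2660 m³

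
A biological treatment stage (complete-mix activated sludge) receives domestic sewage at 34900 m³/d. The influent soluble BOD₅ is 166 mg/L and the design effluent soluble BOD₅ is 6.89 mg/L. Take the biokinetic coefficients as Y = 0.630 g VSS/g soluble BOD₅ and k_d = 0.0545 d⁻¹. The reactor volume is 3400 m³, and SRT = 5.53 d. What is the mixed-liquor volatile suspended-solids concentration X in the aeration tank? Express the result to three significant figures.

Solving the biomass balance for X: X = Y Q (S₀−S) θ_c / [V (1+k_d θ_c)] = 0.630 × 34900 × (166 − 6.89) × 5.53 / [3400 × (1 + 0.0545 × 5.53)] = 4372 mg/L.

X ≈ 4370 mg/L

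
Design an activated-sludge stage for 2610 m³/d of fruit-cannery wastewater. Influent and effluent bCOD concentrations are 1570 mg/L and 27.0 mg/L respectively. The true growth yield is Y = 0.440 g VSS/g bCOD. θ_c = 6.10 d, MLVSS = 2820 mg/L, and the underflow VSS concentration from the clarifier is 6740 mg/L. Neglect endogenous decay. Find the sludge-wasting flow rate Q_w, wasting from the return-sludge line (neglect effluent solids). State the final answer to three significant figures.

With k_d = 0 the design equation reduces to V = Y Q (S₀−S) θ_c / X = 0.440 × 2610 × (1570 − 27.0) × 6.10 / 2820 = 3833 m³.
Wasting from the return line (neglecting effluent solids): Q_w = V·X / (θ_c·X_r) = 3833 × 2820 / (6.10 × 6740) = 262.9 m³/d.

Q_w ≈ 263 m³/d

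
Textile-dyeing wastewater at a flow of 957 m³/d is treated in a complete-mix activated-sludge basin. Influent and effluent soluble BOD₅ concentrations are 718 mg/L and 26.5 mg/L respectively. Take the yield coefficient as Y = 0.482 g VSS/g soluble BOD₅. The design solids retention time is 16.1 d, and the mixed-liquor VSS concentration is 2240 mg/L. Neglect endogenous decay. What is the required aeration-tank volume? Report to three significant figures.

V·X = Y·Q·ΔS·θ_c gives V = 0.482 × 957 × (718 − 26.5) × 16.1 / 2240 = 2293 m³.

V ≈ 2290 m³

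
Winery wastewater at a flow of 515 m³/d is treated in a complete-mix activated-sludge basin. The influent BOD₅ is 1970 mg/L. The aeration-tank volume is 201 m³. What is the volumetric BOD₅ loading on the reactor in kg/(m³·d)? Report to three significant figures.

L_v ≈ 5.05 kg BOD₅/(m³·d)

Volumetric loading L_v = Q·S₀ / V = 515 × 1970 g/m³ / 201.0 m³ = 5048 g/(m³·d) = 5.048 kg BOD₅/(m³·d).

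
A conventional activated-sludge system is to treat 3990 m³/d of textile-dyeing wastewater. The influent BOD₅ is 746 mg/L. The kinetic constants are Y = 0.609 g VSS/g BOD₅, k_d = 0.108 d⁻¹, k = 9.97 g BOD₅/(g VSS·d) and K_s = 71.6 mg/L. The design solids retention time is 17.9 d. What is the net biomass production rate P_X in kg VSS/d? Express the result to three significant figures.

P_X ≈ 616 kg VSS/d

From the Monod/SRT balance for a CMAS, S = K_s·(1+k_d θ_c)/[θ_c·(Y k − k_d) − 1] = 71.6 × (1 + 0.108 × 17.9) / [17.9 × (0.609 × 9.97 − 0.108) − 1] = 210.0 / 105.8 = 1.986 mg/L.
Observed yield with endogenous decay: Y_obs = Y / (1 + k_d·θ_c) = 0.609 / (1 + 0.108 × 17.9) = 0.609 / 2.933 = 0.2076 g VSS/g BOD₅.
Substrate removed = Q·(S₀ − S) = 3990 m³/d × (746 − 1.99) g/m³ = 2.97×10^6 g/d = 2969 kg/d.
So the net sludge growth is P_X = 0.2076 × 2969 = 616.3 kg VSS/d.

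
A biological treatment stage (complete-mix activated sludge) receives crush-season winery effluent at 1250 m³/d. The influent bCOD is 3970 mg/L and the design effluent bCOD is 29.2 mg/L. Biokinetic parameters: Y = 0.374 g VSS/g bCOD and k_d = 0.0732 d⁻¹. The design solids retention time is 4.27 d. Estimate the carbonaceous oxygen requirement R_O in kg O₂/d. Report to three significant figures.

R_O ≈ 2930 kg O₂/d

The observed yield is Y_obs = Y/(1 + k_d·θ_c) = 0.374 / (1 + 0.0732 × 4.27) = 0.374 / 1.313 = 0.2849 g VSS per g bCOD removed.
ΔS = 3970 − 29.2 = 3941 mg/L, so the substrate removal rate is 1250 × 3941/1000 = 4926 kg bCOD/d.
Net sludge production P_X = 0.2849 × 4926 = 1404 kg VSS/d.
R_O = Q·ΔS − 1.42 P_X = 4926 − 1993 = 2933 kg O₂/d.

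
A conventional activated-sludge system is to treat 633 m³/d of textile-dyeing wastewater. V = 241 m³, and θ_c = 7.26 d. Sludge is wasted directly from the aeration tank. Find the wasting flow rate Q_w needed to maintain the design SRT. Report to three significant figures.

Q_w ≈ 33.2 m³/d

Wasting from the aeration tank: Q_w = V / θ_c = 241.0 / 7.26 = 33.20 m³/d.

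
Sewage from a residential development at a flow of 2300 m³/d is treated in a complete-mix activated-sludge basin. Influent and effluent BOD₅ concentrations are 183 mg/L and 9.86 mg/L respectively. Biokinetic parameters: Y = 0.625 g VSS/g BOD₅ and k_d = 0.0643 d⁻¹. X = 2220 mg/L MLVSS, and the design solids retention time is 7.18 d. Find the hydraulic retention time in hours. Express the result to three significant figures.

τ ≈ 5.75 h

From the SRT design equation V = Y Q (S₀−S) θ_c / [X (1 + k_d θ_c)] = 0.625 × 2300 × (183 − 9.86) × 7.18 / [2220 × (1 + 0.0643 × 7.18)] = 1.79×10^6 / 3245 = 550.7 m³.
τ = V/Q = 550.7/2300 = 0.2394 d, or 5.747 h.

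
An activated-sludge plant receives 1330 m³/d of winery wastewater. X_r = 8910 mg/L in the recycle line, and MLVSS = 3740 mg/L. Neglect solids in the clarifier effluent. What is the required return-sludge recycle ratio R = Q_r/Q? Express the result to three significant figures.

R ≈ 0.723

Solids balance on the clarifier gives (1+R)X = R·X_r, so R = X/(X_r − X) = 3740 / (8910 − 3740) = 0.7234.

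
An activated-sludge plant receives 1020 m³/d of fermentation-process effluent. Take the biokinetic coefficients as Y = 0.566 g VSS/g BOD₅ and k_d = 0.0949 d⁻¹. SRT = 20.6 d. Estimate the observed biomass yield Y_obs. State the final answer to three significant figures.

Y_obs ≈ 0.192 g VSS/g BOD₅

Observed yield with endogenous decay: Y_obs = Y / (1 + k_d·θ_c) = 0.566 / (1 + 0.0949 × 20.6) = 0.566 / 2.955 = 0.1915 g VSS/g BOD₅.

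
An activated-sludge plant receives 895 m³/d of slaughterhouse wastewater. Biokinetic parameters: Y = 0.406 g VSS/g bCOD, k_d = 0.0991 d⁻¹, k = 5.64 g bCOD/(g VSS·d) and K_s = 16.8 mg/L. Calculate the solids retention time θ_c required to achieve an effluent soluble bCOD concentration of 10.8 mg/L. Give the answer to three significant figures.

Specific growth rate at S = 10.8 mg/L: μ = YkS/(K_s+S) = 0.406·5.64·10.8/(16.8+10.8) = 0.8960 d⁻¹.
Then 1/θ_c = μ − k_d = 0.8960 − 0.0991 = 0.7969 d⁻¹, giving θ_c = 1.255 d.

θ_c ≈ 1.25 d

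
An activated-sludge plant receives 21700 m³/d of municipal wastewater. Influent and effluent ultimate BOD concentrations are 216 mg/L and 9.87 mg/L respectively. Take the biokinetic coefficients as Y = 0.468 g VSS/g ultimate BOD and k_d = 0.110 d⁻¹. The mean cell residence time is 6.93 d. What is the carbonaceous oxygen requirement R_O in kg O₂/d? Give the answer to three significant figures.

The observed yield is Y_obs = Y/(1 + k_d·θ_c) = 0.468 / (1 + 0.110 × 6.93) = 0.468 / 1.762 = 0.2656 g VSS per g ultimate BOD removed.
Substrate removed = Q·(S₀ − S) = 21700 m³/d × (216 − 9.87) g/m³ = 4.47×10^6 g/d = 4473 kg/d.
Net sludge production P_X = 0.2656 × 4473 = 1188 kg VSS/d.
Carbonaceous O₂ demand = substrate oxidised − cell-mass equivalent = 4473 − 1.42 × 1188 = 2786 kg O₂/d.

R_O ≈ 2790 kg O₂/d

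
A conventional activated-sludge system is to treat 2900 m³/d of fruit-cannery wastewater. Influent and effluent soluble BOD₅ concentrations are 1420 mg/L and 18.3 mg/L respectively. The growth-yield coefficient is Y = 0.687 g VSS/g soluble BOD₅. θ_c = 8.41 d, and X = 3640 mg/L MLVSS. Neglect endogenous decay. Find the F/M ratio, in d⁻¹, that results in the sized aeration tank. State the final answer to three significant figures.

Biomass mass balance (decay neglected): V·X = Y·Q·(S₀ − S)·θ_c, so V = 0.687 × 2900 × (1420 − 18.3) × 8.41 / 3640 = 6452 m³.
F/M = applied load / biomass = Q·S₀/(V·X) = 2900 × 1420 / (6452 × 3640) = 0.1753 d⁻¹.

F/M ≈ 0.175 d⁻¹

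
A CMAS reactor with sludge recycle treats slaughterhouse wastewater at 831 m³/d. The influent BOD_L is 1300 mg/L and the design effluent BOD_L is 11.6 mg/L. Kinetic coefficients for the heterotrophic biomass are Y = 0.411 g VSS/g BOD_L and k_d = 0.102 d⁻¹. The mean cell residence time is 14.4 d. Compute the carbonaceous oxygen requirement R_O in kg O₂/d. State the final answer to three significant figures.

R_O ≈ 818 kg O₂/d

Correct the yield for decay: Y_obs = Y/(1 + k_d θ_c) = 0.411 / (1 + 0.102 × 14.4) = 0.411 / 2.469 = 0.1665.
Mass of BOD_L removed per day: Q(S₀ − S) = 831 × 1288 g/m³ = 1071 kg/d.
Net sludge production P_X = 0.1665 × 1071 = 178.2 kg VSS/d.
R_O = Q·ΔS − 1.42 P_X = 1071 − 253.1 = 817.6 kg O₂/d.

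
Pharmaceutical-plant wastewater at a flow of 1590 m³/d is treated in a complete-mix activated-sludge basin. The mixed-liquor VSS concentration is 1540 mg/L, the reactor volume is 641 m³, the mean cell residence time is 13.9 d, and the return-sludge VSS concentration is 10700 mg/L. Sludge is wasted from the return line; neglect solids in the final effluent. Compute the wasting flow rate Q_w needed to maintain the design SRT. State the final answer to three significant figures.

Wasting from the return line (neglecting effluent solids): Q_w = V·X / (θ_c·X_r) = 641.0 × 1540 / (13.9 × 10700) = 6.637 m³/d.

Q_w ≈ 6.64 m³/d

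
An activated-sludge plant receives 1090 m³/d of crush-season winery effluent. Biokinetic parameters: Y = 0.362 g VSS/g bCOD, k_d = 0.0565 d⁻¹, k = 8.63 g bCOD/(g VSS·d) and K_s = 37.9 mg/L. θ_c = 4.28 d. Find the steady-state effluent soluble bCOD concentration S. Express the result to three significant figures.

S ≈ 3.88 mg/L

From the Monod/SRT balance for a CMAS, S = K_s·(1+k_d θ_c)/[θ_c·(Y k − k_d) − 1] = 37.9 × (1 + 0.0565 × 4.28) / [4.28 × (0.362 × 8.63 − 0.0565) − 1] = 47.06 / 12.13 = 3.880 mg/L.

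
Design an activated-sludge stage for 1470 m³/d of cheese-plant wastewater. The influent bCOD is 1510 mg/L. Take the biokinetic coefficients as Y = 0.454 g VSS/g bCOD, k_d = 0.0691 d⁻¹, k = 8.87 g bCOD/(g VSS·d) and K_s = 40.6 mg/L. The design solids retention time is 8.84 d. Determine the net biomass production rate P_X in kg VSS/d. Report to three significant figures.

P_X ≈ 625 kg VSS/d

From the Monod/SRT balance for a CMAS, S = K_s·(1+k_d θ_c)/[θ_c·(Y k − k_d) − 1] = 40.6 × (1 + 0.0691 × 8.84) / [8.84 × (0.454 × 8.87 − 0.0691) − 1] = 65.40 / 33.99 = 1.924 mg/L.
Y_obs = Y / (1 + k_d θ_c) = 0.454 / (1 + 0.0691 × 8.84) = 0.454 / 1.611 = 0.2818.
Mass of bCOD removed per day: Q(S₀ − S) = 1470 × 1508 g/m³ = 2217 kg/d.
P_X = Y_obs · Q(S₀ − S) = 0.2818 × 2217 = 624.8 kg VSS/d.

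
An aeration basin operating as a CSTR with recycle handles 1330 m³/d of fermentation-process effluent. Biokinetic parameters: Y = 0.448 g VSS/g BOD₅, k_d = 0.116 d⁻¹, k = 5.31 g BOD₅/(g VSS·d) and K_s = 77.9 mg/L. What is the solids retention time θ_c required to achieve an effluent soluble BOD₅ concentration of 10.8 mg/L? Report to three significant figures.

Specific growth rate at S = 10.8 mg/L: μ = YkS/(K_s+S) = 0.448·5.31·10.8/(77.9+10.8) = 0.2896 d⁻¹.
1/θ_c = 0.2896 − 0.116 = 0.1736 d⁻¹, so θ_c = 5.759 d.

θ_c ≈ 5.76 d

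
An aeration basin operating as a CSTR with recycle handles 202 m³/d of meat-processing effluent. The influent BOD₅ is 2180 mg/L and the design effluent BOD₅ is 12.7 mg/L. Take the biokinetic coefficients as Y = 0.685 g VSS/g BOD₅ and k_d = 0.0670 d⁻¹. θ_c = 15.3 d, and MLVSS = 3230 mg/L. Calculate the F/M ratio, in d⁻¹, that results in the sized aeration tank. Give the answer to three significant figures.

F/M ≈ 0.194 d⁻¹

From the SRT design equation V = Y Q (S₀−S) θ_c / [X (1 + k_d θ_c)] = 0.685 × 202 × (2180 − 12.7) × 15.3 / [3230 × (1 + 0.0670 × 15.3)] = 4.59×10^6 / 6541 = 701.5 m³.
Food-to-microorganism ratio F/M = Q S₀ / (V X) = 202 × 2180 / (701.5 × 3230) = 0.1944 d⁻¹.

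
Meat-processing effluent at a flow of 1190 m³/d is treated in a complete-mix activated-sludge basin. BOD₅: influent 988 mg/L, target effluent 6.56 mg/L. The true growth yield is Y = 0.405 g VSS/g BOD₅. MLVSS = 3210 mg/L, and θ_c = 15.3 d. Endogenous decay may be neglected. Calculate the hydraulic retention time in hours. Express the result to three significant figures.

τ ≈ 45.5 h

V·X = Y·Q·ΔS·θ_c gives V = 0.405 × 1190 × (988 − 6.56) × 15.3 / 3210 = 2255 m³.
τ = V/Q = 2255/1190 = 1.895 d, or 45.47 h.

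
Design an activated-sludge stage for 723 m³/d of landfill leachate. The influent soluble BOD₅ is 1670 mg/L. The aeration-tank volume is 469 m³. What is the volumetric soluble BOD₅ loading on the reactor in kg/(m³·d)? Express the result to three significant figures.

L_v = Q S₀ / V = 723 × 1670 × 10⁻³ / 469.0 = 2.574 kg/(m³·d).

L_v ≈ 2.57 kg soluble BOD₅/(m³·d)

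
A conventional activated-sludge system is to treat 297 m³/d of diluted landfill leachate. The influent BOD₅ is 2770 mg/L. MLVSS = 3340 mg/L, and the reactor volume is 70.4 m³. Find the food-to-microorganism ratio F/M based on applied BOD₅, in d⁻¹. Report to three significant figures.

F/M ≈ 3.50 d⁻¹

F/M = applied load / biomass = Q·S₀/(V·X) = 297 × 2770 / (70.40 × 3340) = 3.499 d⁻¹.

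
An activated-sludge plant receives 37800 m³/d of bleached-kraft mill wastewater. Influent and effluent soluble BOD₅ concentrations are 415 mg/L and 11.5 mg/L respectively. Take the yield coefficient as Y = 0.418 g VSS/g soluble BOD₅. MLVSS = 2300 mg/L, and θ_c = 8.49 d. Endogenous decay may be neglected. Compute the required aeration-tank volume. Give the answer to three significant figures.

V ≈ 23500 m³

With k_d = 0 the design equation reduces to V = Y Q (S₀−S) θ_c / X = 0.418 × 37800 × (415 − 11.5) × 8.49 / 2300 = 23534 m³.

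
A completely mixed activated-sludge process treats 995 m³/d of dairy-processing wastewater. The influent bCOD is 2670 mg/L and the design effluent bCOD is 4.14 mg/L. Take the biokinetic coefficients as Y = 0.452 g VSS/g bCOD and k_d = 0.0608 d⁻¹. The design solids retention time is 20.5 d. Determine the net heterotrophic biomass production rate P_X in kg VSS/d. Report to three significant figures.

P_X ≈ 534 kg VSS/d

The observed yield is Y_obs = Y/(1 + k_d·θ_c) = 0.452 / (1 + 0.0608 × 20.5) = 0.452 / 2.246 = 0.2012 g VSS per g bCOD removed.
Q·(S₀ − S) = 995 × (2670 − 4.14) × 10⁻³ = 2653 kg/d removed.
Biomass produced: P_X = Y_obs·Q·ΔS = 0.2012 × 2653 ≈ 533.7 kg VSS/d.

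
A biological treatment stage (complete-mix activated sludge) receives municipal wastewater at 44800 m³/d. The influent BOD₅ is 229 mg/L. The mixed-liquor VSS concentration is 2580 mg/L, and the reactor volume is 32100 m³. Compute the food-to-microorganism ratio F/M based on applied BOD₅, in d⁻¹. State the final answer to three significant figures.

F/M ≈ 0.124 d⁻¹

F/M = applied load / biomass = Q·S₀/(V·X) = 44800 × 229 / (32100 × 2580) = 0.1239 d⁻¹.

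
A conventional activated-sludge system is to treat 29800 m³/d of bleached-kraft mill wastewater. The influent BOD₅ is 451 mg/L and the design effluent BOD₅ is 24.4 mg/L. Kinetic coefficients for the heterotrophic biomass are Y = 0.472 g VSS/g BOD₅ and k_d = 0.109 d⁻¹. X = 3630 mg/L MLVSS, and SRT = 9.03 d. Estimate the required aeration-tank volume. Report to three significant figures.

V ≈ 7520 m³

From the SRT design equation V = Y Q (S₀−S) θ_c / [X (1 + k_d θ_c)] = 0.472 × 29800 × (451 − 24.4) × 9.03 / [3630 × (1 + 0.109 × 9.03)] = 5.42×10^7 / 7203 = 7522 m³.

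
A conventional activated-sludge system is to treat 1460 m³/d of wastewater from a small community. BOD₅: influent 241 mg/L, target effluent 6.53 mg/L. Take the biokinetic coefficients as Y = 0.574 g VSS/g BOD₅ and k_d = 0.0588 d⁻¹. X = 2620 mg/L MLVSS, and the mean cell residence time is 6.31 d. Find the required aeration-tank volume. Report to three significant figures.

From the SRT design equation V = Y Q (S₀−S) θ_c / [X (1 + k_d θ_c)] = 0.574 × 1460 × (241 − 6.53) × 6.31 / [2620 × (1 + 0.0588 × 6.31)] = 1.24×10^6 / 3592 = 345.2 m³.

V ≈ 345 m³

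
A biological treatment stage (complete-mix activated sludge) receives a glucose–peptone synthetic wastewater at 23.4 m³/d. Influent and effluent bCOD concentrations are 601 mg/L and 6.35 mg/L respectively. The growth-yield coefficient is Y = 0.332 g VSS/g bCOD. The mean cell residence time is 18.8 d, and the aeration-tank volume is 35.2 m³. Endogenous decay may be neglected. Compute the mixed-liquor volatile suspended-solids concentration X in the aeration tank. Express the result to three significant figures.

X ≈ 2470 mg/L

Without decay, X = Y Q (S₀−S) θ_c / V = 0.332 × 23.4 × (601 − 6.35) × 18.8 / 35.2 = 2467 mg/L.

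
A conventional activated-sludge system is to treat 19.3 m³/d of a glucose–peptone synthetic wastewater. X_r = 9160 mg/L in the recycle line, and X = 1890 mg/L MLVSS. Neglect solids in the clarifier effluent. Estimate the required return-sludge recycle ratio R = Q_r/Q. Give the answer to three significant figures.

R = Q_r/Q = X/(X_r − X) = 1890 / (9160 − 1890) = 0.2600.

R ≈ 0.260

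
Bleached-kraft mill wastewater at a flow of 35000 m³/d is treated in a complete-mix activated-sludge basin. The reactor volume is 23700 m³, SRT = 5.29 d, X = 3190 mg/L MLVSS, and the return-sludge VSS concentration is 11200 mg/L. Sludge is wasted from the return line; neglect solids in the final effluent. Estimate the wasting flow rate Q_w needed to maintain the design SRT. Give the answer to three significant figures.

Wasting from the return line (neglecting effluent solids): Q_w = V·X / (θ_c·X_r) = 23700 × 3190 / (5.29 × 11200) = 1276 m³/d.

Q_w ≈ 1280 m³/d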